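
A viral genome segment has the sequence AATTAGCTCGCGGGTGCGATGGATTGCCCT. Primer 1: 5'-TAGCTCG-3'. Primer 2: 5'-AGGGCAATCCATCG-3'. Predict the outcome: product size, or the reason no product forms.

Primer 1 (TAGCTCG) matches the top strand at positions 4–10; it acts as a forward primer.
Primer 2's reverse complement is CGATGGATTGCCCT, matching the top strand at positions 17–30; it acts as a reverse primer.
The 3' ends face each other across positions 4–30, giving a 27 bp product.

Yes — a 27 bp product.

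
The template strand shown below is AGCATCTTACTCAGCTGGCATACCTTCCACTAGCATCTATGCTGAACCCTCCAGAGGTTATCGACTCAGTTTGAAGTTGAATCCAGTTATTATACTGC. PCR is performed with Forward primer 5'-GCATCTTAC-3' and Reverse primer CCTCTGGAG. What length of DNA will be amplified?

Forward primer GCATCTTAC is found on the top strand at positions 2–10.
Taking the reverse complement of CCTCTGGAG gives CTCCAGAGG, found at positions 49–57 on the template; the primer anneals here to the top strand with its 3' end pointing upstream.
Product length = (reverse-primer end) − (forward-primer start) + 1 = 57 − 2 + 1 = 56 bp.

56 bp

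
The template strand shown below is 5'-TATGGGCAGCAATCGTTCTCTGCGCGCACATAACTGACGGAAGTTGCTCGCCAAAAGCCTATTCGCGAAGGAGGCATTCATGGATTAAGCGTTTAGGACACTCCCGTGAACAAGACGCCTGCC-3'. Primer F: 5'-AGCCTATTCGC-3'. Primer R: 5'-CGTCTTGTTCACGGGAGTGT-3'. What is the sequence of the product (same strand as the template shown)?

Scanning the template, AGCCTATTCGC occurs at positions 56–66; this primer anneals to the bottom strand there with its 3' end pointing downstream.
The reverse primer's reverse complement is ACACTCCCGTGAACAAGACG, which matches the template at positions 98–117.
The product is the template from position 56 through 117 (62 bp).

5'-AGCCTATTCGCGAAGGAGGCATTCATGGATTAAGCGTTTAGGACACTCCCGTGAACAAGACG-3'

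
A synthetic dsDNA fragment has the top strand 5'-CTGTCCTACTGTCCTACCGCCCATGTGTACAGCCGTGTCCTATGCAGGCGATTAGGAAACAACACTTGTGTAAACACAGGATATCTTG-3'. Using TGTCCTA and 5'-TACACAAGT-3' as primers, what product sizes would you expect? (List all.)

71 bp, 63 bp, 37 bp

The forward primer TGTCCTA matches the top strand at positions 2–8, 10–16, 36–42.
The reverse primer's reverse complement is ACTTGTGTA, matching at positions 64–72.
Each forward site pairs with the reverse site to give a product ending at position 72: sizes 71, 63, 37 bp.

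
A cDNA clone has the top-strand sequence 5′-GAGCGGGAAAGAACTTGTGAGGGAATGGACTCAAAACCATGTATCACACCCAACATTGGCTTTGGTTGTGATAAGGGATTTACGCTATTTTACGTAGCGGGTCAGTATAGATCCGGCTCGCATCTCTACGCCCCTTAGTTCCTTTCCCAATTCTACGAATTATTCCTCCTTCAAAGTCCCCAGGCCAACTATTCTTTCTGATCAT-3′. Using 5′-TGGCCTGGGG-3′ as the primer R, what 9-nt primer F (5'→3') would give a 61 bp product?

5'-TACGCCCCT-3'

The reverse primer's reverse complement CCCCAGGCCA matches the template at positions 178–187, so the product ends at position 187.
A 61 bp product then starts at position 187 − 61 + 1 = 127.
The forward primer is identical to the top strand there: TACGCCCCT.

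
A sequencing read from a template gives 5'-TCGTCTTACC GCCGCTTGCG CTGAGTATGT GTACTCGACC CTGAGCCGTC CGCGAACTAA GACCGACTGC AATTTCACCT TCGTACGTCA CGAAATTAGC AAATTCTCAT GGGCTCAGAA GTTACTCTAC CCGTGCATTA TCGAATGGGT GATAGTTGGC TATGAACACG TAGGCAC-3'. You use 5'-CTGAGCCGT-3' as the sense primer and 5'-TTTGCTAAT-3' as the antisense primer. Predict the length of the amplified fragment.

63 bp

The forward primer matches the template at positions 41–49.
Taking the reverse complement of TTTGCTAAT gives ATTAGCAAA, found at positions 95–103 on the template; the primer anneals here to the top strand with its 3' end pointing upstream.
The product runs from position 41 to position 103, so its length is 103 − 41 + 1 = 63 bp.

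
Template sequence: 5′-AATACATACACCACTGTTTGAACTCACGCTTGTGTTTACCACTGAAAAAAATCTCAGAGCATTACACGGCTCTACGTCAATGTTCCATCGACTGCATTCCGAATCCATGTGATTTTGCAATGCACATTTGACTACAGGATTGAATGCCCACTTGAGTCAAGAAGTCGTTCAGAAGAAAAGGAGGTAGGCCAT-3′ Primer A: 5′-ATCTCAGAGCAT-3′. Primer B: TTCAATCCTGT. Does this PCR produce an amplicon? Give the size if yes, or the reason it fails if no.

Yes — a 94 bp product.

Primer A (ATCTCAGAGCAT) matches the top strand at positions 51–62; it acts as a forward primer.
Primer B's reverse complement is ACAGGATTGAA, matching the top strand at positions 134–144; it acts as a reverse primer.
The 3' ends face each other across positions 51–144, giving a 94 bp product.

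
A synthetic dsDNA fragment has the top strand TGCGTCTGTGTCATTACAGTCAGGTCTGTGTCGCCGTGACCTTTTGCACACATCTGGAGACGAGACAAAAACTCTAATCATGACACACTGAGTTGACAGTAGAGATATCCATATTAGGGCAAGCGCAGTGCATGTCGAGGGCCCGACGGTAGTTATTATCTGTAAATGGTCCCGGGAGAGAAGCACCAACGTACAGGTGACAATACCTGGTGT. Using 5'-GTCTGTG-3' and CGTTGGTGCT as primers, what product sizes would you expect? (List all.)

188 bp, 168 bp

The forward primer GTCTGTG matches the top strand at positions 4–10, 24–30.
The reverse primer's reverse complement is AGCACCAACG, matching at positions 182–191.
Each forward site pairs with the reverse site to give a product ending at position 191: sizes 188, 168 bp.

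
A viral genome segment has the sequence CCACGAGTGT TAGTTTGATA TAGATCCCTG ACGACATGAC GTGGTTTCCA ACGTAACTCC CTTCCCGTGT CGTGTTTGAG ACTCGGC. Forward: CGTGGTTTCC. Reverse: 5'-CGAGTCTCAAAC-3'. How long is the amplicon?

The forward primer matches the template at positions 40–49.
The reverse primer's reverse complement is GTTTGAGACTCG, which matches the template at positions 74–85.
Product length = (reverse-primer end) − (forward-primer start) + 1 = 85 − 40 + 1 = 46 bp.

46 bp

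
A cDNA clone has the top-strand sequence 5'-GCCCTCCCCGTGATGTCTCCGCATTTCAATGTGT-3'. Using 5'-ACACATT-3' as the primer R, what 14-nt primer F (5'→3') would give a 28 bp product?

5'-CCCGTGATGTCTCC-3'

The reverse primer's reverse complement AATGTGT matches the template at positions 28–34, so the product ends at position 34.
A 28 bp product then starts at position 34 − 28 + 1 = 7.
The forward primer is identical to the top strand there: CCCGTGATGTCTCC.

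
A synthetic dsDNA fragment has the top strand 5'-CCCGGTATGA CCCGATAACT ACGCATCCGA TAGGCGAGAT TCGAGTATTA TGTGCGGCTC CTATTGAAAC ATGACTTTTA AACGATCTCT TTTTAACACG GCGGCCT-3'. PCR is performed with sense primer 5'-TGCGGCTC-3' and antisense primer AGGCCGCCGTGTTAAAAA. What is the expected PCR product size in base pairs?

55 bp

The forward primer matches the template at positions 53–60.
Taking the reverse complement of AGGCCGCCGTGTTAAAAA gives TTTTTAACACGGCGGCCT, found at positions 90–107 on the template; the primer anneals here to the top strand with its 3' end pointing upstream.
Product length = (reverse-primer end) − (forward-primer start) + 1 = 107 − 53 + 1 = 55 bp.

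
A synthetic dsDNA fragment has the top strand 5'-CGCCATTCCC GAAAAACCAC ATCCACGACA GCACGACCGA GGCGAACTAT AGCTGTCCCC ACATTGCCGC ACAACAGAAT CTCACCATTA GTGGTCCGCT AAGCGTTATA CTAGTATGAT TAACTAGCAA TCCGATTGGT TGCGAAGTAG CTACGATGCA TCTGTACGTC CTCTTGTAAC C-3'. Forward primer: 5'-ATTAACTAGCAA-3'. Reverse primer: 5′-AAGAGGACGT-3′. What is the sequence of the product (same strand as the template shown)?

5'-ATTAACTAGCAATCCGATTGGTTGCGAAGTAGCTACGATGCATCTGTACGTCCTCTT-3'

The forward primer matches the template at positions 119–130.
Reverse complement of the reverse primer: ACGTCCTCTT. This occurs on the top strand at positions 166–175.
The product is the template from position 119 through 175 (57 bp).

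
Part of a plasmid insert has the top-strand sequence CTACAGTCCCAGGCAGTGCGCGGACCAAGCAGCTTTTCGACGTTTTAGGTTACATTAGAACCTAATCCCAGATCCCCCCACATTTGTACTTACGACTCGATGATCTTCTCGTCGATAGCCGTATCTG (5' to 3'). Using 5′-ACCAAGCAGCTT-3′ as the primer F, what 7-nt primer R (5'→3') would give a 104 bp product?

5'-CAGATAC-3'

The forward primer binds at positions 24–35, so a 104 bp product ends at position 24 + 104 − 1 = 127.
The reverse primer anneals to the top strand over positions 121–127, i.e. to GTATCTG.
Its sequence written 5'→3' is the reverse complement: CAGATAC.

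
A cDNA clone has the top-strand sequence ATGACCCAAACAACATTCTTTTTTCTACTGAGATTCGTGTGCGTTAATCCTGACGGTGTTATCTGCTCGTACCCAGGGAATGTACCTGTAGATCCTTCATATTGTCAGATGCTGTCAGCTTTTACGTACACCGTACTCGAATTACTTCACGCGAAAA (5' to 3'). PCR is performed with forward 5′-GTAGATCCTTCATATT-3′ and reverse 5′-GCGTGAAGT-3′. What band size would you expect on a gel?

65 bp

Forward primer GTAGATCCTTCATATT is found on the top strand at positions 88–103.
Reverse complement of the reverse primer: ACTTCACGC. This occurs on the top strand at positions 144–152.
Product length = (reverse-primer end) − (forward-primer start) + 1 = 152 − 88 + 1 = 65 bp.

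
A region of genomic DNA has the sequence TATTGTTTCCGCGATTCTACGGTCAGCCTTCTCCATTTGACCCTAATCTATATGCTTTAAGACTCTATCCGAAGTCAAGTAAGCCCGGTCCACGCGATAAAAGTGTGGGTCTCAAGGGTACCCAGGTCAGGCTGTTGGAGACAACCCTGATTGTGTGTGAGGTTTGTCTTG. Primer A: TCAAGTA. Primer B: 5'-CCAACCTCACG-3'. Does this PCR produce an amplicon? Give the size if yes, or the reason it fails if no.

Primer B (CCAACCTCACG) does not match the top strand, and its reverse complement CGTGAGGTTGG does not match either.
With no annealing site for primer B, no amplification occurs.

No product — primer B has no binding site in the template.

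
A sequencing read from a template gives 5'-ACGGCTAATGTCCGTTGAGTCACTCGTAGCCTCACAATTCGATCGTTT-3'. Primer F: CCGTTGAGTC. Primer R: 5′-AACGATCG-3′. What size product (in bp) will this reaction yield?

36 bp

Forward primer CCGTTGAGTC is found on the top strand at positions 12–21.
Reverse complement of the reverse primer: CGATCGTT. This occurs on the top strand at positions 40–47.
Product length = (reverse-primer end) − (forward-primer start) + 1 = 47 − 12 + 1 = 36 bp.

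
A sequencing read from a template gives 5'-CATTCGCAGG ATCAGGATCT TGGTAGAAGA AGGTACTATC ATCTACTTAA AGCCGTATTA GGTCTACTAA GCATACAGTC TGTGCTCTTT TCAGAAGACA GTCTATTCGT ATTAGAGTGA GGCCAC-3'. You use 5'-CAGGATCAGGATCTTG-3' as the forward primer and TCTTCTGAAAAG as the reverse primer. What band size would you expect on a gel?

92 bp

The forward primer matches the template at positions 7–22.
The reverse primer's reverse complement is CTTTTCAGAAGA, which matches the template at positions 87–98.
The product runs from position 7 to position 98, so its length is 98 − 7 + 1 = 92 bp.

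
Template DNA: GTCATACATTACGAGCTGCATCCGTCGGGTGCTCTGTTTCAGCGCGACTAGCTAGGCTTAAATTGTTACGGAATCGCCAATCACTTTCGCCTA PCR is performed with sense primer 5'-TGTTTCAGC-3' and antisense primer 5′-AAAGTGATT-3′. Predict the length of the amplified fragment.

53 bp

Forward primer TGTTTCAGC is found on the top strand at positions 35–43.
The reverse primer's reverse complement is AATCACTTT, which matches the template at positions 79–87.
Product length = (reverse-primer end) − (forward-primer start) + 1 = 87 − 35 + 1 = 53 bp.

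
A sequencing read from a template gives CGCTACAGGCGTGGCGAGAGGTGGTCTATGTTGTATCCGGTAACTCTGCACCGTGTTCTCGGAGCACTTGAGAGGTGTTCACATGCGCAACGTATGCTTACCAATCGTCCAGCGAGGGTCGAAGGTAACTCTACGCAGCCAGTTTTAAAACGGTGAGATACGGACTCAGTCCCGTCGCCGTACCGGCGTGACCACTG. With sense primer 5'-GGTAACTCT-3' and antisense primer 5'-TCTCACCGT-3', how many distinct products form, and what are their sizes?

Two products: 120 bp, 35 bp

The forward primer GGTAACTCT matches the top strand at positions 39–47, 124–132.
The reverse primer's reverse complement is ACGGTGAGA, matching at positions 150–158.
Each forward site pairs with the reverse site to give a product ending at position 158: sizes 120, 35 bp.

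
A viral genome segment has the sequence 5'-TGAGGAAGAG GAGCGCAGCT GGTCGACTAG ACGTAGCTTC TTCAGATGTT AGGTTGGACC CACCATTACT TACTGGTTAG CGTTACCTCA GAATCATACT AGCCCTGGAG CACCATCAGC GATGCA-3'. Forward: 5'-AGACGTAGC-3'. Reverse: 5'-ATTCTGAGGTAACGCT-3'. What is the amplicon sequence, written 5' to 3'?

5'-AGACGTAGCTTCTTCAGATGTTAGGTTGGACCCACCATTACTTACTGGTTAGCGTTACCTCAGAAT-3'

Forward primer AGACGTAGC is found on the top strand at positions 29–37.
The reverse primer's reverse complement is AGCGTTACCTCAGAAT, which matches the template at positions 79–94.
The product is the template from position 29 through 94 (66 bp).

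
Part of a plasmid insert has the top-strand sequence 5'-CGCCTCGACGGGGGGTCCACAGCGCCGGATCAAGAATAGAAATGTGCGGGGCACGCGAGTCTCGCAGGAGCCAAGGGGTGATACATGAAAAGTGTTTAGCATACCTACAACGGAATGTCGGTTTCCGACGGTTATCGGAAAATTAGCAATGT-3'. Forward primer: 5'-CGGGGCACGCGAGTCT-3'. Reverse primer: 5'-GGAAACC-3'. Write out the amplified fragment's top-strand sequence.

The forward primer matches the template at positions 47–62.
The reverse primer's reverse complement is GGTTTCC, which matches the template at positions 120–126.
The product is the template from position 47 through 126 (80 bp).

5'-CGGGGCACGCGAGTCTCGCAGGAGCCAAGGGGTGATACATGAAAAGTGTTTAGCATACCTACAACGGAATGTCGGTTTCC-3'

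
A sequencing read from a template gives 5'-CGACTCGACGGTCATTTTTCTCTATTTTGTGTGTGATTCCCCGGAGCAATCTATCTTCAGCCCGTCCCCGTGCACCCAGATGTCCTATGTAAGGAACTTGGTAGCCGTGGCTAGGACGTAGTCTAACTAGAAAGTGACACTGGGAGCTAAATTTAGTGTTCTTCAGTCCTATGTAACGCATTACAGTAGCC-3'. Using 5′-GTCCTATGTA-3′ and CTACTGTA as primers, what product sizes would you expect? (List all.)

The forward primer GTCCTATGTA matches the top strand at positions 82–91, 166–175.
The reverse primer's reverse complement is TACAGTAG, matching at positions 182–189.
Each forward site pairs with the reverse site to give a product ending at position 189: sizes 108, 24 bp.

108 bp, 24 bp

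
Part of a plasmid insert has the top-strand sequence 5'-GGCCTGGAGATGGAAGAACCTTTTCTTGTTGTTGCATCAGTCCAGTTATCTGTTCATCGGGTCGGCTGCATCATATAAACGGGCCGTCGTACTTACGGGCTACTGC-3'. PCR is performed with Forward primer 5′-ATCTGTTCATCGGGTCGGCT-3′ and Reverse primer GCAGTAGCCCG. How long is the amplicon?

The forward primer matches the template at positions 48–67.
Taking the reverse complement of GCAGTAGCCCG gives CGGGCTACTGC, found at positions 96–106 on the template; the primer anneals here to the top strand with its 3' end pointing upstream.
Product length = (reverse-primer end) − (forward-primer start) + 1 = 106 − 48 + 1 = 59 bp.

59 bp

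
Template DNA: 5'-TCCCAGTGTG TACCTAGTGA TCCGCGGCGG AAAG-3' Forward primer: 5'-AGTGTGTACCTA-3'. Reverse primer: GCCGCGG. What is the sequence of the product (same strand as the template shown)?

The forward primer matches the template at positions 5–16.
The reverse primer's reverse complement is CCGCGGC, which matches the template at positions 22–28.
The product is the template from position 5 through 28 (24 bp).

5'-AGTGTGTACCTAGTGATCCGCGGC-3'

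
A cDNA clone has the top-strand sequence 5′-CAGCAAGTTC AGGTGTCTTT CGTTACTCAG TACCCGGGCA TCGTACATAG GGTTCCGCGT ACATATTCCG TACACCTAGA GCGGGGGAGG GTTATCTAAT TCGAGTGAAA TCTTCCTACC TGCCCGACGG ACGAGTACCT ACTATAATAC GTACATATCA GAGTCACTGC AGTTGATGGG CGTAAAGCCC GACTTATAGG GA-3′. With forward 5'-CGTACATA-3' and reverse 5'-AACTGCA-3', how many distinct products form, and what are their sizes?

The forward primer CGTACATA matches the top strand at positions 42–49, 58–65, 150–157.
The reverse primer's reverse complement is TGCAGTT, matching at positions 168–174.
Each forward site pairs with the reverse site to give a product ending at position 174: sizes 133, 117, 25 bp.

Three products: 133 bp, 117 bp, 25 bp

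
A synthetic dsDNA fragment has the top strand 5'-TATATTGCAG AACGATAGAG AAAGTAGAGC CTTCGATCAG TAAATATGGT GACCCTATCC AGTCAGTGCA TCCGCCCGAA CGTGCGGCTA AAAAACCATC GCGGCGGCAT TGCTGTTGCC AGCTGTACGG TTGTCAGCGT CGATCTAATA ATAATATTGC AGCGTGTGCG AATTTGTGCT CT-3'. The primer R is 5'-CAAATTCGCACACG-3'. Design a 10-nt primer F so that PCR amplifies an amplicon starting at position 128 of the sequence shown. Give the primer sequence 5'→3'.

5'-CGGTTGTCAG-3'

The reverse primer's reverse complement CGTGTGCGAATTTG matches the template at positions 163–176; the product starts at position 128.
The forward primer is identical to the top strand over positions 128–137: CGGTTGTCAG.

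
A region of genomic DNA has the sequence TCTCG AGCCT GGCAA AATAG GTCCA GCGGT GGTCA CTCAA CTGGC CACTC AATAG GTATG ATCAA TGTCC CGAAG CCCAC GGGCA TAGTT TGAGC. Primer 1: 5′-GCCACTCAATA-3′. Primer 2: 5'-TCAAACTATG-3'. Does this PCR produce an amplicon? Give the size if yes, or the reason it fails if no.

Yes — a 50 bp product.

Primer 1 (GCCACTCAATA) matches the top strand at positions 44–54; it acts as a forward primer.
Primer 2's reverse complement is CATAGTTTGA, matching the top strand at positions 84–93; it acts as a reverse primer.
The 3' ends face each other across positions 44–93, giving a 50 bp product.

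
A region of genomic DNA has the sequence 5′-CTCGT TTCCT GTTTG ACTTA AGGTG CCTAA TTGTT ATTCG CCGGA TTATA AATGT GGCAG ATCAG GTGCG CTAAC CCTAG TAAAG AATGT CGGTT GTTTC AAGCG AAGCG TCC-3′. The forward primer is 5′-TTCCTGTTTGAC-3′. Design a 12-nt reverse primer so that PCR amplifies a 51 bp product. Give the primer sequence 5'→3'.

5'-CACATTTATAAT-3'

The forward primer binds at positions 6–17, so a 51 bp product ends at position 6 + 51 − 1 = 56.
The reverse primer anneals to the top strand over positions 45–56, i.e. to ATTATAAATGTG.
Its sequence written 5'→3' is the reverse complement: CACATTTATAAT.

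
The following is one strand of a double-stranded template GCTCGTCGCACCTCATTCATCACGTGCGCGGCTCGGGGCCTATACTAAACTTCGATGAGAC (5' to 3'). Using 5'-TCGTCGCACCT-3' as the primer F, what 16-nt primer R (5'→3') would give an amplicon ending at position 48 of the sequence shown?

5'-TTAGTATAGGCCCCGA-3'

The forward primer binds at positions 3–13; the product's 3' end on the top strand is position 48.
The reverse primer anneals to the top strand over positions 33–48, i.e. to TCGGGGCCTATACTAA.
Its sequence written 5'→3' is the reverse complement: TTAGTATAGGCCCCGA.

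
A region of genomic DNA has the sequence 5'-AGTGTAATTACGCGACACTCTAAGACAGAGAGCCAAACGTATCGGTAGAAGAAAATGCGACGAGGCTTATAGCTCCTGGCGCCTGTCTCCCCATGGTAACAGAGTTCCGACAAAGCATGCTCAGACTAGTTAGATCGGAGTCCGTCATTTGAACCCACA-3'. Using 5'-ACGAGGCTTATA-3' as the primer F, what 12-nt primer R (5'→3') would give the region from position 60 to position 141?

The product's 3' end on the top strand is position 141.
The reverse primer anneals to the top strand over positions 130–141, i.e. to TTAGATCGGAGT.
Its sequence written 5'→3' is the reverse complement: ACTCCGATCTAA.

5'-ACTCCGATCTAA-3'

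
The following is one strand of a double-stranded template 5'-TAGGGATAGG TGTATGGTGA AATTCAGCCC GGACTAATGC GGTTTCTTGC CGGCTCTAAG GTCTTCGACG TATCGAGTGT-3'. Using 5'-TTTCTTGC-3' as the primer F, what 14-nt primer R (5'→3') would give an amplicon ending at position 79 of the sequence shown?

5'-CACTCGATACGTCG-3'

The forward primer binds at positions 43–50; the product's 3' end on the top strand is position 79.
The reverse primer anneals to the top strand over positions 66–79, i.e. to CGACGTATCGAGTG.
Its sequence written 5'→3' is the reverse complement: CACTCGATACGTCG.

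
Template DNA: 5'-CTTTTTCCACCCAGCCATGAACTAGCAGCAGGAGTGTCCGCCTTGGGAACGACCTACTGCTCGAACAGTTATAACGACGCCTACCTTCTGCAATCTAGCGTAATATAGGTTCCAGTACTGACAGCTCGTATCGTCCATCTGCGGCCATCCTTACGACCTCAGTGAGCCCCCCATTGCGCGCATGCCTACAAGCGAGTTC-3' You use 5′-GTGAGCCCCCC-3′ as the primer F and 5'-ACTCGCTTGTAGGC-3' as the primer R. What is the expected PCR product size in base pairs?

Scanning the template, GTGAGCCCCCC occurs at positions 162–172; this primer anneals to the bottom strand there with its 3' end pointing downstream.
Taking the reverse complement of ACTCGCTTGTAGGC gives GCCTACAAGCGAGT, found at positions 184–197 on the template; the primer anneals here to the top strand with its 3' end pointing upstream.
Amplicon spans positions 162–197: 36 bp.

36 bp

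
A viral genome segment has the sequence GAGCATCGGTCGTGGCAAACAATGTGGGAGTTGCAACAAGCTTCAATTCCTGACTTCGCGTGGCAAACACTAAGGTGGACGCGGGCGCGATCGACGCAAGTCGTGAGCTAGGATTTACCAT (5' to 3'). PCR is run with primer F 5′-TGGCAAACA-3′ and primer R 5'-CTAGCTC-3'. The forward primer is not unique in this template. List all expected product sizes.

The forward primer TGGCAAACA matches the top strand at positions 13–21, 61–69.
The reverse primer's reverse complement is GAGCTAG, matching at positions 105–111.
Each forward site pairs with the reverse site to give a product ending at position 111: sizes 99, 51 bp.

99 bp, 51 bp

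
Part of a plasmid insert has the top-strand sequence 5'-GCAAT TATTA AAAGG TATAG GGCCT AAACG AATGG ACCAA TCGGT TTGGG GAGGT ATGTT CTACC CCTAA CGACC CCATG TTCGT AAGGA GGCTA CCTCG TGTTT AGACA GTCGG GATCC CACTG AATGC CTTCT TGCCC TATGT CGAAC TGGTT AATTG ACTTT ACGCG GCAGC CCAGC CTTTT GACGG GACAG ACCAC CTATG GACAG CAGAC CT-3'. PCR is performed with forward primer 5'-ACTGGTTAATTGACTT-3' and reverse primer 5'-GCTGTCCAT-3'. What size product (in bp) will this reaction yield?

Scanning the template, ACTGGTTAATTGACTT occurs at positions 149–164; this primer anneals to the bottom strand there with its 3' end pointing downstream.
The reverse primer's reverse complement is ATGGACAGC, which matches the template at positions 203–211.
Product length = (reverse-primer end) − (forward-primer start) + 1 = 211 − 149 + 1 = 63 bp.

63 bp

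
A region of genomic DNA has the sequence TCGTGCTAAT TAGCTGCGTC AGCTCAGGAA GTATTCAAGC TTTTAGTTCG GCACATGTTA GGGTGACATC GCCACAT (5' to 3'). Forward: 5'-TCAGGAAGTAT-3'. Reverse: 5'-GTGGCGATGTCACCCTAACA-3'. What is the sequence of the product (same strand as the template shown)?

5'-TCAGGAAGTATTCAAGCTTTTAGTTCGGCACATGTTAGGGTGACATCGCCAC-3'

Scanning the template, TCAGGAAGTAT occurs at positions 24–34; this primer anneals to the bottom strand there with its 3' end pointing downstream.
The reverse primer's reverse complement is TGTTAGGGTGACATCGCCAC, which matches the template at positions 56–75.
The product is the template from position 24 through 75 (52 bp).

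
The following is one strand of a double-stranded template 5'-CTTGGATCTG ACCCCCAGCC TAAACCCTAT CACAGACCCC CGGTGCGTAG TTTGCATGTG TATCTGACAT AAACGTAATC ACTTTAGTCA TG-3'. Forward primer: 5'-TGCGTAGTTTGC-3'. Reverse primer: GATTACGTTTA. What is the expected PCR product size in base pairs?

Forward primer TGCGTAGTTTGC is found on the top strand at positions 44–55.
Taking the reverse complement of GATTACGTTTA gives TAAACGTAATC, found at positions 70–80 on the template; the primer anneals here to the top strand with its 3' end pointing upstream.
Product length = (reverse-primer end) − (forward-primer start) + 1 = 80 − 44 + 1 = 37 bp.

37 bp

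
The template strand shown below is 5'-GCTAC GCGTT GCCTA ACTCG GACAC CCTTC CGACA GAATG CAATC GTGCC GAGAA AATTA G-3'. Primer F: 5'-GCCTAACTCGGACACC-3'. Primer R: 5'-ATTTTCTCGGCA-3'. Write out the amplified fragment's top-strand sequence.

Forward primer GCCTAACTCGGACACC is found on the top strand at positions 11–26.
The reverse primer's reverse complement is TGCCGAGAAAAT, which matches the template at positions 47–58.
The product is the template from position 11 through 58 (48 bp).

5'-GCCTAACTCGGACACCCTTCCGACAGAATGCAATCGTGCCGAGAAAAT-3'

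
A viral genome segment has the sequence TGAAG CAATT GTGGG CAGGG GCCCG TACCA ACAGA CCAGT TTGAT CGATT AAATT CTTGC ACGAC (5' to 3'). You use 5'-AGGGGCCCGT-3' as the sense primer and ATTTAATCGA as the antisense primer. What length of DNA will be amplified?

38 bp

Forward primer AGGGGCCCGT is found on the top strand at positions 17–26.
Reverse complement of the reverse primer: TCGATTAAAT. This occurs on the top strand at positions 45–54.
The product runs from position 17 to position 54, so its length is 54 − 17 + 1 = 38 bp.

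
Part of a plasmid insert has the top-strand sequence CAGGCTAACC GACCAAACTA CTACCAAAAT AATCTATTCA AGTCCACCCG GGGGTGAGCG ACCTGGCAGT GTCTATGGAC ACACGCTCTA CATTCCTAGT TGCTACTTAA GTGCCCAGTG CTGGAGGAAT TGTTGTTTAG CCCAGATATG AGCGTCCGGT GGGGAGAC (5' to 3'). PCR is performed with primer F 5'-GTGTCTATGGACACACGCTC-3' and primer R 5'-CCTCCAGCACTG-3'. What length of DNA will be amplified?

Forward primer GTGTCTATGGACACACGCTC is found on the top strand at positions 69–88.
Reverse complement of the reverse primer: CAGTGCTGGAGG. This occurs on the top strand at positions 116–127.
Amplicon spans positions 69–127: 59 bp.

59 bp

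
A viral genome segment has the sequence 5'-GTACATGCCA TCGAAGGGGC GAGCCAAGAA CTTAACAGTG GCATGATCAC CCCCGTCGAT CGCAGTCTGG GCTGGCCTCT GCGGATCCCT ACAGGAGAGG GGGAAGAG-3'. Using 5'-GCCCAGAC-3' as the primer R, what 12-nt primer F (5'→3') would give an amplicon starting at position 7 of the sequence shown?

5'-GCCATCGAAGGG-3'

The reverse primer's reverse complement GTCTGGGC matches the template at positions 65–72; the product starts at position 7.
The forward primer is identical to the top strand over positions 7–18: GCCATCGAAGGG.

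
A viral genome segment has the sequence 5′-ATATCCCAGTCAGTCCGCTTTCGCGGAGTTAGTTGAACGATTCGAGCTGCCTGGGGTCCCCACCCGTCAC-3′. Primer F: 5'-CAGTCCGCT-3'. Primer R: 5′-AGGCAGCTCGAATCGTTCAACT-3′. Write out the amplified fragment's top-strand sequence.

Forward primer CAGTCCGCT is found on the top strand at positions 11–19.
The reverse primer's reverse complement is AGTTGAACGATTCGAGCTGCCT, which matches the template at positions 31–52.
The product is the template from position 11 through 52 (42 bp).

5'-CAGTCCGCTTTCGCGGAGTTAGTTGAACGATTCGAGCTGCCT-3'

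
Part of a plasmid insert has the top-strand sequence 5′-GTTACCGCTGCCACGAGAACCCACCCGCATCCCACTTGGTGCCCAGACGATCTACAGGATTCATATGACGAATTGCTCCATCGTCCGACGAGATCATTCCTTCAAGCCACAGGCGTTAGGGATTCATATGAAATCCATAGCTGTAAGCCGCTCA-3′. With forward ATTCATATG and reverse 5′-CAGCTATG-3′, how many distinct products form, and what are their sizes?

The forward primer ATTCATATG matches the top strand at positions 59–67, 122–130.
The reverse primer's reverse complement is CATAGCTG, matching at positions 136–143.
Each forward site pairs with the reverse site to give a product ending at position 143: sizes 85, 22 bp.

Two products: 85 bp, 22 bp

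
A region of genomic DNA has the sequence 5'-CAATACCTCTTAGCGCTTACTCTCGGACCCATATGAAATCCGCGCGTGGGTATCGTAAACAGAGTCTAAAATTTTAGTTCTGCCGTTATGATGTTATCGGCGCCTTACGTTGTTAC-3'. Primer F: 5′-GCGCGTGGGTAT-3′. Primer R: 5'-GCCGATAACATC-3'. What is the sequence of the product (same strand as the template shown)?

Scanning the template, GCGCGTGGGTAT occurs at positions 42–53; this primer anneals to the bottom strand there with its 3' end pointing downstream.
Reverse complement of the reverse primer: GATGTTATCGGC. This occurs on the top strand at positions 90–101.
The product is the template from position 42 through 101 (60 bp).

5'-GCGCGTGGGTATCGTAAACAGAGTCTAAAATTTTAGTTCTGCCGTTATGATGTTATCGGC-3'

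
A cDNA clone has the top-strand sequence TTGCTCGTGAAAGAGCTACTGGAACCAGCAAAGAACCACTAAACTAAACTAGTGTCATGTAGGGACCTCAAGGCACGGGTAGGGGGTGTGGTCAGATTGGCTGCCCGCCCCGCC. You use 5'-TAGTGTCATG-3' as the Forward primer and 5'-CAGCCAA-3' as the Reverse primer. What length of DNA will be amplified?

Forward primer TAGTGTCATG is found on the top strand at positions 50–59.
Reverse complement of the reverse primer: TTGGCTG. This occurs on the top strand at positions 97–103.
Product length = (reverse-primer end) − (forward-primer start) + 1 = 103 − 50 + 1 = 54 bp.

54 bp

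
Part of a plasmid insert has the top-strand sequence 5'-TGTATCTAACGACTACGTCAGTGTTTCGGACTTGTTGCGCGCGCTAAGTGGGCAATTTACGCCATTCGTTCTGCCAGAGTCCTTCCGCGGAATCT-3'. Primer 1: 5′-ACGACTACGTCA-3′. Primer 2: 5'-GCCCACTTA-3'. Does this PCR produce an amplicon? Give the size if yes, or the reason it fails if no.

Primer 1 (ACGACTACGTCA) matches the top strand at positions 9–20; it acts as a forward primer.
Primer 2's reverse complement is TAAGTGGGC, matching the top strand at positions 45–53; it acts as a reverse primer.
The 3' ends face each other across positions 9–53, giving a 45 bp product.

Yes — a 45 bp product.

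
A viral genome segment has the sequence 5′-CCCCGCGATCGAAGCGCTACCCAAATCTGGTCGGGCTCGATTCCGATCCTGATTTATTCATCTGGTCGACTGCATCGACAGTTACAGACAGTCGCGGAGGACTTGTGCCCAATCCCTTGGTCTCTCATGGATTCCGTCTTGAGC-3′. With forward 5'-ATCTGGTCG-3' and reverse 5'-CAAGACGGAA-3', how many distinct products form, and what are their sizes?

The forward primer ATCTGGTCG matches the top strand at positions 25–33, 60–68.
The reverse primer's reverse complement is TTCCGTCTTG, matching at positions 132–141.
Each forward site pairs with the reverse site to give a product ending at position 141: sizes 117, 82 bp.

Two products: 117 bp, 82 bp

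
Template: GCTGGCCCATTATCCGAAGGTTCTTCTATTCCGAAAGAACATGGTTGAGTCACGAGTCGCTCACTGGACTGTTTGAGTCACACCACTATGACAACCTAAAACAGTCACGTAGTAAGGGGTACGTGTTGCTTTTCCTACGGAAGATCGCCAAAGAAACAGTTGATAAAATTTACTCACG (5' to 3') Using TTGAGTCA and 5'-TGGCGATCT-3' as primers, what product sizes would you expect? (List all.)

The forward primer TTGAGTCA matches the top strand at positions 45–52, 73–80.
The reverse primer's reverse complement is AGATCGCCA, matching at positions 142–150.
Each forward site pairs with the reverse site to give a product ending at position 150: sizes 106, 78 bp.

106 bp, 78 bp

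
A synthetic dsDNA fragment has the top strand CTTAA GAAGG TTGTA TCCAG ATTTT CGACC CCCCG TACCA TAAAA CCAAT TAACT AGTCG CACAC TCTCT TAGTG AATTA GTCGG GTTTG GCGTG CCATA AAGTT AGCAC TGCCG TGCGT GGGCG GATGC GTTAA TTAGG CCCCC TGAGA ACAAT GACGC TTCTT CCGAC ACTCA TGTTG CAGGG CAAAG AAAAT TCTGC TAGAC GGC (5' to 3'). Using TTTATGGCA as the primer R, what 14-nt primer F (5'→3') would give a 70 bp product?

5'-CCGTACCATAAAAC-3'

The reverse primer's reverse complement TGCCATAAA matches the template at positions 94–102, so the product ends at position 102.
A 70 bp product then starts at position 102 − 70 + 1 = 33.
The forward primer is identical to the top strand there: CCGTACCATAAAAC.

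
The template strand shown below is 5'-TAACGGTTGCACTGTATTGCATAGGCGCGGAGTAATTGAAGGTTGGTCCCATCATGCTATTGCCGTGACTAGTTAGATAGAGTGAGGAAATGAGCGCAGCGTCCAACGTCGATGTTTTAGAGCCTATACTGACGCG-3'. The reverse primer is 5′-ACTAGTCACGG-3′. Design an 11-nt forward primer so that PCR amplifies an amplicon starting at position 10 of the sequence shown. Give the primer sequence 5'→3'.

The reverse primer's reverse complement CCGTGACTAGT matches the template at positions 63–73; the product starts at position 10.
The forward primer is identical to the top strand over positions 10–20: CACTGTATTGC.

5'-CACTGTATTGC-3'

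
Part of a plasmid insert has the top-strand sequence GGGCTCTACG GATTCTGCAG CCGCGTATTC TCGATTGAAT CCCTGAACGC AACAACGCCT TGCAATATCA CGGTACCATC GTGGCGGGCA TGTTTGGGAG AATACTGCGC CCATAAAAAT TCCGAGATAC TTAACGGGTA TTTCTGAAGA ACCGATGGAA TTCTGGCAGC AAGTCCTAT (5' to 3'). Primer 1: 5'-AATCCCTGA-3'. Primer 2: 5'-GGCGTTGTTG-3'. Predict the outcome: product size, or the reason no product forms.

Primer 1 (AATCCCTGA) matches the top strand at positions 38–46; it acts as a forward primer.
Primer 2's reverse complement is CAACAACGCC, matching the top strand at positions 50–59; it acts as a reverse primer.
The 3' ends face each other across positions 38–59, giving a 22 bp product.

Yes — a 22 bp product.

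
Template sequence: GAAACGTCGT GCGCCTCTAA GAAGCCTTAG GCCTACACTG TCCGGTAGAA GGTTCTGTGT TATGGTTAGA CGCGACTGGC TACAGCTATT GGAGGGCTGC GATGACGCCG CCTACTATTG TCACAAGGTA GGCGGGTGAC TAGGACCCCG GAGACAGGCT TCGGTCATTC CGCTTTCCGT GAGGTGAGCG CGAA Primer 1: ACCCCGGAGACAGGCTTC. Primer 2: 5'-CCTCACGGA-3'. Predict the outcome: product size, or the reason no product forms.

Yes — a 40 bp product.

Primer 1 (ACCCCGGAGACAGGCTTC) matches the top strand at positions 145–162; it acts as a forward primer.
Primer 2's reverse complement is TCCGTGAGG, matching the top strand at positions 176–184; it acts as a reverse primer.
The 3' ends face each other across positions 145–184, giving a 40 bp product.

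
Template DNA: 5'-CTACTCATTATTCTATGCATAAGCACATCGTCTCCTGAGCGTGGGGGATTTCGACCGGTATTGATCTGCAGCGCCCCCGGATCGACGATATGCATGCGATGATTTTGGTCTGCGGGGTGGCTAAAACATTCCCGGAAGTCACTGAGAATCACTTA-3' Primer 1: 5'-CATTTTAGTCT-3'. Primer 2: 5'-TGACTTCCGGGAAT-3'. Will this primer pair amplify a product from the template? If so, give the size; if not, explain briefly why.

No product — primer 1 has no binding site in the template.

Primer 1 (CATTTTAGTCT) does not match the top strand, and its reverse complement AGACTAAAATG does not match either.
With no annealing site for primer 1, no amplification occurs.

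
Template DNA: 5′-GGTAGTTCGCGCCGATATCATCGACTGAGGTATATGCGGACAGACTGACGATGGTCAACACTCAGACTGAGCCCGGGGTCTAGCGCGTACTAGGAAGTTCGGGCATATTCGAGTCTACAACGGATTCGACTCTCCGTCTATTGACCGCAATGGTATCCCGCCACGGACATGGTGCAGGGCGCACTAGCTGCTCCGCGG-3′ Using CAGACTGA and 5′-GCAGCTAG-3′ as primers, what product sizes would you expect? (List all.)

151 bp, 129 bp

The forward primer CAGACTGA matches the top strand at positions 41–48, 63–70.
The reverse primer's reverse complement is CTAGCTGC, matching at positions 184–191.
Each forward site pairs with the reverse site to give a product ending at position 191: sizes 151, 129 bp.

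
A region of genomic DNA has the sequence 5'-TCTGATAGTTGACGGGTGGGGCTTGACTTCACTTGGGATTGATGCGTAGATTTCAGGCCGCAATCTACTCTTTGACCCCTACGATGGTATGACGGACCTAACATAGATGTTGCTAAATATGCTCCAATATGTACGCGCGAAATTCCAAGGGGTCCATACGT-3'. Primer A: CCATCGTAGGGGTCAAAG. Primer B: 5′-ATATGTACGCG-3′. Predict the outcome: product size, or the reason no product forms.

Primer A (CCATCGTAGGGGTCAAAG) has reverse complement CTTTGACCCCTACGATGG, which matches the top strand at positions 70–87; primer A anneals to the top strand there with its 3' end pointing upstream toward position 70.
Primer B (ATATGTACGCG) matches the top strand directly at positions 127–137; it anneals to the bottom strand with its 3' end pointing downstream toward position 137.
The 3' ends diverge (primer A extends toward position 1, primer B toward position 161), so the primers never converge on a shared product.

No product — the primers' 3' ends point away from each other.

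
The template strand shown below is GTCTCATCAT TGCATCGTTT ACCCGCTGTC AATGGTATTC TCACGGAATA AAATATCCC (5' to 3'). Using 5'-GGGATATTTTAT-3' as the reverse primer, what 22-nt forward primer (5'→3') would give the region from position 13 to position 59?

5'-CATCGTTTACCCGCTGTCAATG-3'

The reverse primer's reverse complement ATAAAATATCCC matches the template at positions 48–59; the product starts at position 13.
The forward primer is identical to the top strand over positions 13–34: CATCGTTTACCCGCTGTCAATG.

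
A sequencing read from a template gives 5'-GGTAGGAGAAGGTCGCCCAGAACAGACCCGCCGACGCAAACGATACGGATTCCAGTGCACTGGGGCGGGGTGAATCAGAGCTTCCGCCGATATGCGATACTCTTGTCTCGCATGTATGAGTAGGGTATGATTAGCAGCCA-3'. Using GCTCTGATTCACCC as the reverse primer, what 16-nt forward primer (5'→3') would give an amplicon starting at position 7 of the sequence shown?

The reverse primer's reverse complement GGGTGAATCAGAGC matches the template at positions 68–81; the product starts at position 7.
The forward primer is identical to the top strand over positions 7–22: AGAAGGTCGCCCAGAA.

5'-AGAAGGTCGCCCAGAA-3'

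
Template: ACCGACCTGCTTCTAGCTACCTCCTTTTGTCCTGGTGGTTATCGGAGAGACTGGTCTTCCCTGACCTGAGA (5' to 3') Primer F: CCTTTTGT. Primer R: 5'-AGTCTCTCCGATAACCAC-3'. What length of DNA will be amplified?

Scanning the template, CCTTTTGT occurs at positions 23–30; this primer anneals to the bottom strand there with its 3' end pointing downstream.
Taking the reverse complement of AGTCTCTCCGATAACCAC gives GTGGTTATCGGAGAGACT, found at positions 35–52 on the template; the primer anneals here to the top strand with its 3' end pointing upstream.
Amplicon spans positions 23–52: 30 bp.

30 bp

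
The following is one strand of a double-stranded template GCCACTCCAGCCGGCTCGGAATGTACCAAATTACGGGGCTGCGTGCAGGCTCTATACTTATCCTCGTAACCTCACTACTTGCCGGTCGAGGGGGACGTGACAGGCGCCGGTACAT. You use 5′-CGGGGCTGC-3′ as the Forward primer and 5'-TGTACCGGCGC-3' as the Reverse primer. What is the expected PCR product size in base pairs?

81 bp

The forward primer matches the template at positions 34–42.
The reverse primer's reverse complement is GCGCCGGTACA, which matches the template at positions 104–114.
The product runs from position 34 to position 114, so its length is 114 − 34 + 1 = 81 bp.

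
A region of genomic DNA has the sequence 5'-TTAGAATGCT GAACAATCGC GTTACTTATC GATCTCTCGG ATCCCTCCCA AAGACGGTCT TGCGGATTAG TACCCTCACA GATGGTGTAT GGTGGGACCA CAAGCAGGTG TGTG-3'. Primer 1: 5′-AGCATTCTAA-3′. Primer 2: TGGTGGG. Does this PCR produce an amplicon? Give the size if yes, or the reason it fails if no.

Primer 1 (AGCATTCTAA) has reverse complement TTAGAATGCT, which matches the top strand at positions 1–10; primer 1 anneals to the top strand there with its 3' end pointing upstream toward position 1.
Primer 2 (TGGTGGG) matches the top strand directly at positions 90–96; it anneals to the bottom strand with its 3' end pointing downstream toward position 96.
The 3' ends diverge (primer 1 extends toward position 1, primer 2 toward position 114), so the primers never converge on a shared product.

No product — the primers' 3' ends point away from each other.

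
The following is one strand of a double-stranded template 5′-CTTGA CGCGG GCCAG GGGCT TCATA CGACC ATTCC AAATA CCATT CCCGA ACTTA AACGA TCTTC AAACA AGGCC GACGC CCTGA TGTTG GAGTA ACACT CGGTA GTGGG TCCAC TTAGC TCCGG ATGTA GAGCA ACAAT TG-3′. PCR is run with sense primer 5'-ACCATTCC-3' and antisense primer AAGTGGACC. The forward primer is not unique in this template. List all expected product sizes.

90 bp, 78 bp

The forward primer ACCATTCC matches the top strand at positions 28–35, 40–47.
The reverse primer's reverse complement is GGTCCACTT, matching at positions 109–117.
Each forward site pairs with the reverse site to give a product ending at position 117: sizes 90, 78 bp.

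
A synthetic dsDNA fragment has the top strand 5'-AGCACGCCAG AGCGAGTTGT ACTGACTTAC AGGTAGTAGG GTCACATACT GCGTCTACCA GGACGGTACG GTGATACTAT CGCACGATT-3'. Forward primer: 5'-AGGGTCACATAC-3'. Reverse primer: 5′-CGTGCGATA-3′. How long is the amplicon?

Forward primer AGGGTCACATAC is found on the top strand at positions 38–49.
Reverse complement of the reverse primer: TATCGCACG. This occurs on the top strand at positions 78–86.
Product length = (reverse-primer end) − (forward-primer start) + 1 = 86 − 38 + 1 = 49 bp.

49 bp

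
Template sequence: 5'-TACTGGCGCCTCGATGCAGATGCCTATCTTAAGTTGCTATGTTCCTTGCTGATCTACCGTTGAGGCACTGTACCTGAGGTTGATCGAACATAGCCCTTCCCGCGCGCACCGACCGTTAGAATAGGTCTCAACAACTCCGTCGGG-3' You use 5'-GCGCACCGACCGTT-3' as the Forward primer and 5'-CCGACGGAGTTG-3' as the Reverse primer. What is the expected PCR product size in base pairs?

The forward primer matches the template at positions 104–117.
Taking the reverse complement of CCGACGGAGTTG gives CAACTCCGTCGG, found at positions 132–143 on the template; the primer anneals here to the top strand with its 3' end pointing upstream.
Product length = (reverse-primer end) − (forward-primer start) + 1 = 143 − 104 + 1 = 40 bp.

40 bp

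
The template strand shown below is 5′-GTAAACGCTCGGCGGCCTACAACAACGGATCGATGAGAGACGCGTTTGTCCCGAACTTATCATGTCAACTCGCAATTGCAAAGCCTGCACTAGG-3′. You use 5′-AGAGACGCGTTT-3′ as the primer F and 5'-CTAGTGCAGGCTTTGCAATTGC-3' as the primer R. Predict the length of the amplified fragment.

The forward primer matches the template at positions 36–47.
The reverse primer's reverse complement is GCAATTGCAAAGCCTGCACTAG, which matches the template at positions 72–93.
Amplicon spans positions 36–93: 58 bp.

58 bp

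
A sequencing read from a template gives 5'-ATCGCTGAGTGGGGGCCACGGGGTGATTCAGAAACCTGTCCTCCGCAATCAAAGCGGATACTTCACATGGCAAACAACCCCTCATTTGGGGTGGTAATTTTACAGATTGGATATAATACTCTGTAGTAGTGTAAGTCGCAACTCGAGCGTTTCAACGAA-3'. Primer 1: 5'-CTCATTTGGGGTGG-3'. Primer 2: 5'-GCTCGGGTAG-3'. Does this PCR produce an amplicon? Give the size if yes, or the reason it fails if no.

No product — primer 2 has no binding site in the template.

Primer 2 (GCTCGGGTAG) does not match the top strand, and its reverse complement CTACCCGAGC does not match either.
With no annealing site for primer 2, no amplification occurs.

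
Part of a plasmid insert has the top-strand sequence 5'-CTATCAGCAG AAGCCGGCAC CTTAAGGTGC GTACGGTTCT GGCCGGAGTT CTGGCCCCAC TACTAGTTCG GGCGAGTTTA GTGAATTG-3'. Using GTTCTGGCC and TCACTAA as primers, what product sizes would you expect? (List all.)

The forward primer GTTCTGGCC matches the top strand at positions 36–44, 48–56.
The reverse primer's reverse complement is TTAGTGA, matching at positions 78–84.
Each forward site pairs with the reverse site to give a product ending at position 84: sizes 49, 37 bp.

49 bp, 37 bp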